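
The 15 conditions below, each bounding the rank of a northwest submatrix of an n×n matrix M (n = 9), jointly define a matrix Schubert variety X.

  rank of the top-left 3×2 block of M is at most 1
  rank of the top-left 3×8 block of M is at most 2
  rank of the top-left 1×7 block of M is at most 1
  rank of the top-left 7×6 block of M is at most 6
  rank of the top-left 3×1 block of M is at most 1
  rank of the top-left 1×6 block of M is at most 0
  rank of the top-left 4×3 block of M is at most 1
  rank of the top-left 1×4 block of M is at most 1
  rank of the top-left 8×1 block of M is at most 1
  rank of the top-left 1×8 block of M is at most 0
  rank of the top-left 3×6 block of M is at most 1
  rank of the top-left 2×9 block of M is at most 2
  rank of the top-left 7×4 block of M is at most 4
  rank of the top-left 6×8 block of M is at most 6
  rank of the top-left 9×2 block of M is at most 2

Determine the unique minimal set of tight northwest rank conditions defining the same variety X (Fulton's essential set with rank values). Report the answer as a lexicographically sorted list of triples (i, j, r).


The tightest implied rank at each (i,j), from the 15 conditions:

  0, 0, 0, 0, 0, 0, 0, 0, 1
  1, 1, 1, 1, 1, 1, 1, 1, 2
  1, 1, 1, 1, 1, 1, 2, 2, 3
  1, 1, 1, 2, 2, 2, 3, 3, 4
  1, 2, 2, 3, 3, 3, 4, 4, 5
  1, 2, 3, 4, 4, 4, 5, 5, 6
  1, 2, 3, 4, 5, 5, 6, 6, 7
  1, 2, 3, 4, 5, 6, 7, 7, 8
  1, 2, 3, 4, 5, 6, 7, 8, 9

giving w = (9, 1, 7, 4, 2, 3, 5, 6, 8) via Δ²R.

|D(w)|=15, |Ess(w)|=3:

[(1, 8, 0), (3, 6, 1), (4, 3, 1)]


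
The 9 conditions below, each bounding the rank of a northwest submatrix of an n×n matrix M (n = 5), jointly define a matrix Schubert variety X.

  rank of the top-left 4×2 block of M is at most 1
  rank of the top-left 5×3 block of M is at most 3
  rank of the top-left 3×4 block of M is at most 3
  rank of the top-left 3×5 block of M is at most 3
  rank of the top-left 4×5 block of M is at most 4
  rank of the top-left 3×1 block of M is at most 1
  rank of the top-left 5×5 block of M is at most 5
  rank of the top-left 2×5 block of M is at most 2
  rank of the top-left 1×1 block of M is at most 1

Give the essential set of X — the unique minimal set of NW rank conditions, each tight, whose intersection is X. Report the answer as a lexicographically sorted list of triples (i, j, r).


Propagating the 9 rank bounds to every northwest block:

  i=1: 1 1 1 1 1
  i=2: 1 1 2 2 2
  i=3: 1 1 2 3 3
  i=4: 1 1 2 3 4
  i=5: 1 2 3 4 5

hence w(1..5) = (1, 3, 4, 5, 2).

1 SE-corner of the 3-cell Rothe diagram gives Ess(w):

[(4, 2, 1)]


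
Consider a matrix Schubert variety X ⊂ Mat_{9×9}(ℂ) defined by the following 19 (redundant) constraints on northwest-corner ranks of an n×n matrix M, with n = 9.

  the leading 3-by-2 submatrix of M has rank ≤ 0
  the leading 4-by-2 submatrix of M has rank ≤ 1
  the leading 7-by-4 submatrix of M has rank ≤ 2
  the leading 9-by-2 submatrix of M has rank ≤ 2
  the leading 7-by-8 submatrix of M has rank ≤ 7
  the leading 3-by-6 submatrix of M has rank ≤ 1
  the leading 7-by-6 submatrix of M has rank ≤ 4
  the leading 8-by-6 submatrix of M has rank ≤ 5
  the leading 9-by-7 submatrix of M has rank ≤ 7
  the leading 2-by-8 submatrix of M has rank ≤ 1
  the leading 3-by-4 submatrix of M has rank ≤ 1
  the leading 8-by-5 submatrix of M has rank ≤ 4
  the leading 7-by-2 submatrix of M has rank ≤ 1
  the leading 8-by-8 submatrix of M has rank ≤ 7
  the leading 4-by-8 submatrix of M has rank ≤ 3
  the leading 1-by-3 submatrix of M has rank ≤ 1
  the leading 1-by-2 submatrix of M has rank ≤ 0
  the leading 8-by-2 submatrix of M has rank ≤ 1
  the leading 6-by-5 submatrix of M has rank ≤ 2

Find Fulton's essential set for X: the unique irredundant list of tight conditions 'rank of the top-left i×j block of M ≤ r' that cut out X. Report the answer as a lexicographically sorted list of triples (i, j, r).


The tightest implied rank at each (i,j), from the 19 conditions:

  i=1: 0 0 1 1 1 1 1 1 1
  i=2: 0 0 1 1 1 1 1 1 2
  i=3: 0 0 1 1 1 1 2 2 3
  i=4: 1 1 2 2 2 2 3 3 4
  i=5: 1 1 2 2 2 3 4 4 5
  i=6: 1 1 2 2 2 3 4 5 6
  i=7: 1 1 2 2 3 4 5 6 7
  i=8: 1 1 2 3 4 5 6 7 8
  i=9: 1 2 3 4 5 6 7 8 9

giving w = (3, 9, 7, 1, 6, 8, 5, 4, 2) via Δ²R.

6 SE-corners of the 23-cell Rothe diagram give Ess(w):

[(2, 8, 1), (3, 2, 0), (3, 6, 1), (6, 5, 2), (7, 4, 2), (8, 2, 1)]


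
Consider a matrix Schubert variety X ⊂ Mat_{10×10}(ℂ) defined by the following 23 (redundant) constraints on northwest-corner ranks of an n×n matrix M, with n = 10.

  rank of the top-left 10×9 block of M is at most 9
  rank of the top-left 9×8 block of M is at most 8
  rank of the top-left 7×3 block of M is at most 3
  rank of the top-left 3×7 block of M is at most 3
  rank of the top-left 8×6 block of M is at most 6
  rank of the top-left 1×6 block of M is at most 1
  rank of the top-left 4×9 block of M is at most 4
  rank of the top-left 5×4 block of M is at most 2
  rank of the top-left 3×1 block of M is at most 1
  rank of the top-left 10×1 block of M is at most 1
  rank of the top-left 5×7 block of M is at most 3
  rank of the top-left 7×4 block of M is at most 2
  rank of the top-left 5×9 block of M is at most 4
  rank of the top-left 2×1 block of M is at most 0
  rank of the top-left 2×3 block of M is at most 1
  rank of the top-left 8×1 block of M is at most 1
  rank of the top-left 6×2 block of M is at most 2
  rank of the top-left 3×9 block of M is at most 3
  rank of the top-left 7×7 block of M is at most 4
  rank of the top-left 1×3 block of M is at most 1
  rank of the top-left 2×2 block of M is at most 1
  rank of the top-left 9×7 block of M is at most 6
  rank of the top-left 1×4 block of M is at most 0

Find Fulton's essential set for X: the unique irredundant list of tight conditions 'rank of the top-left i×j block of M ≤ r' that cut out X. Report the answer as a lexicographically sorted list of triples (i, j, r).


Reconstructing r_w from the 23 given conditions:

  0 0 0 0 1 1 1 1 1 1
  0 1 1 1 2 2 2 2 2 2
  1 2 2 2 3 3 3 3 3 3
  1 2 2 2 3 3 3 4 4 4
  1 2 2 2 3 3 3 4 4 5
  1 2 2 2 3 4 4 5 5 6
  1 2 2 2 3 4 4 5 6 7
  1 2 3 3 4 5 5 6 7 8
  1 2 3 4 5 6 6 7 8 9
  1 2 3 4 5 6 7 8 9 10

giving w = (5, 2, 1, 8, 10, 6, 9, 3, 4, 7) via Δ²R.

ℓ(w)=19; the 6 essential cells (i,j,r):

[(1, 4, 0), (2, 1, 0), (5, 7, 3), (5, 9, 4), (7, 4, 2), (7, 7, 4)]


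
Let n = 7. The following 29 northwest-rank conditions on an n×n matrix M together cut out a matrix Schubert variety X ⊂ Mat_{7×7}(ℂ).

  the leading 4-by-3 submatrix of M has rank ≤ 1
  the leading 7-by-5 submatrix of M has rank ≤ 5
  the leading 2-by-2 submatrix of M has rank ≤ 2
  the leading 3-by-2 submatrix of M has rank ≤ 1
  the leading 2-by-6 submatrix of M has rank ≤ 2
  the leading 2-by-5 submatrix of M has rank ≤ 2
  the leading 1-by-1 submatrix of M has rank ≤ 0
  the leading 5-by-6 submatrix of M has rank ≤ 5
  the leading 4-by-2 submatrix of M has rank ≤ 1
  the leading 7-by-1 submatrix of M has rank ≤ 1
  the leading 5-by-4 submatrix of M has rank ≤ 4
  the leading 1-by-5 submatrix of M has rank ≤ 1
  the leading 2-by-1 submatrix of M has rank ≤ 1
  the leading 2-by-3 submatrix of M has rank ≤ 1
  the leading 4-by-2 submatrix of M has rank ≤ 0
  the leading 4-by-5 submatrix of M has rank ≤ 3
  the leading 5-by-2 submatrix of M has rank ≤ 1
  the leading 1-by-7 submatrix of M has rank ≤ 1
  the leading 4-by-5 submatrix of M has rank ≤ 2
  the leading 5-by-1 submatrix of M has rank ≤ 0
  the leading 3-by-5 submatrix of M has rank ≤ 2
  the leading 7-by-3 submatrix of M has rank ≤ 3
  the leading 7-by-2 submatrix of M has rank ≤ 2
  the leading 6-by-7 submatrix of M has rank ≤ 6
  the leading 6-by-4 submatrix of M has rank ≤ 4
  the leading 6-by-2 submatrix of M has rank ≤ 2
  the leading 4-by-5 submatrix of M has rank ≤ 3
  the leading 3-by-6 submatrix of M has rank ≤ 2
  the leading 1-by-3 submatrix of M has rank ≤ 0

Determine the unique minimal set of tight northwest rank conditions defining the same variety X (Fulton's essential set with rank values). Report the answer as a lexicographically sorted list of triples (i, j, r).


Computing R[i][j] = min implied NW-rank bound (n=7, 29 conditions):

  R[1]: 0 | 0 | 0 | 1 | 1 | 1 | 1
  R[2]: 0 | 0 | 1 | 2 | 2 | 2 | 2
  R[3]: 0 | 0 | 1 | 2 | 2 | 2 | 3
  R[4]: 0 | 0 | 1 | 2 | 2 | 3 | 4
  R[5]: 0 | 1 | 2 | 3 | 3 | 4 | 5
  R[6]: 1 | 2 | 3 | 4 | 4 | 5 | 6
  R[7]: 1 | 2 | 3 | 4 | 5 | 6 | 7

reading off 1-entries of Δ²R: w = (4, 3, 7, 6, 2, 1, 5).

D(w) has 13 cells with 5 SE-corners; essential set:

[(1, 3, 0), (3, 6, 2), (4, 2, 0), (4, 5, 2), (5, 1, 0)]


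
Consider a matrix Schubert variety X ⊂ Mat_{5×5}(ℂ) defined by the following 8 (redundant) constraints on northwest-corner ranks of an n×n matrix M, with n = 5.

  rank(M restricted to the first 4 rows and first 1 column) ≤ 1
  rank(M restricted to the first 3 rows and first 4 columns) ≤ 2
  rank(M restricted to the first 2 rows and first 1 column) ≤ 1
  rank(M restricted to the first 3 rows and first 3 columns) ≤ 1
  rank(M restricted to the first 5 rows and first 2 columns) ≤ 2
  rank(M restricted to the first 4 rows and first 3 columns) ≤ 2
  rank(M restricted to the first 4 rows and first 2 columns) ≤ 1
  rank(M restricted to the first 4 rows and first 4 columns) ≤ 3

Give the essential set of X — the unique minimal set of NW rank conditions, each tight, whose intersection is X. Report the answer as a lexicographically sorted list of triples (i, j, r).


Propagating the 8 rank bounds to every northwest block:

  1 | 1 | 1 | 1 | 1
  1 | 1 | 1 | 2 | 2
  1 | 1 | 1 | 2 | 3
  1 | 1 | 2 | 3 | 4
  1 | 2 | 3 | 4 | 5

the unique w with this rank table is (1, 4, 5, 3, 2).

2 SE-corners of the 5-cell Rothe diagram give Ess(w):

[(3, 3, 1), (4, 2, 1)]


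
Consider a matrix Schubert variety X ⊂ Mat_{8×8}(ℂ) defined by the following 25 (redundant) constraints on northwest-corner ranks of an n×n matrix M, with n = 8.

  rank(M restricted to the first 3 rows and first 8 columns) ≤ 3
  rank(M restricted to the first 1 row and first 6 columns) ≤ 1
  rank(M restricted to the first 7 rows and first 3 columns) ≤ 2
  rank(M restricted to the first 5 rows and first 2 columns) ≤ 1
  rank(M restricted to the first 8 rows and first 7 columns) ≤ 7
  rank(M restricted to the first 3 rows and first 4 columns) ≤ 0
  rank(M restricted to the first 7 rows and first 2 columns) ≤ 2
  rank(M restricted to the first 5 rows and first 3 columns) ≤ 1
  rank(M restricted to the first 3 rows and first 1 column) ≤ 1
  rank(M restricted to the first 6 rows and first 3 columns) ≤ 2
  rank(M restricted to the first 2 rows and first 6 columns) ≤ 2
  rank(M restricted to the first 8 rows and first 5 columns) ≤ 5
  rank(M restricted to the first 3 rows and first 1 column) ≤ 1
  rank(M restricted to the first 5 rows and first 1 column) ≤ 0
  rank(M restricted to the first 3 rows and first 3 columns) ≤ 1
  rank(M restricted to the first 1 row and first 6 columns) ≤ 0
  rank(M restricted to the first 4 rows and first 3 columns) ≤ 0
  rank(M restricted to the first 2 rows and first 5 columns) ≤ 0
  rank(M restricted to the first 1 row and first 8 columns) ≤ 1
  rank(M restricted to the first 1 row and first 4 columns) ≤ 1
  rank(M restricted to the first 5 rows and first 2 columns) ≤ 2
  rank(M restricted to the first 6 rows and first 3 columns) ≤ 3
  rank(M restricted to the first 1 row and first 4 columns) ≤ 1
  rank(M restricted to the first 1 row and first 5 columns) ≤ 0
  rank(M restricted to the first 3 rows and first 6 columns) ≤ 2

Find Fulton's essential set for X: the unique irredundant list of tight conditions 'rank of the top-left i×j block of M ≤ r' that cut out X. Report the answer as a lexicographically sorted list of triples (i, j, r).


Reconstructing r_w from the 25 given conditions:

  0  0  0  0  0  0  1  1
  0  0  0  0  0  1  2  2
  0  0  0  0  1  2  3  3
  0  0  0  1  2  3  4  4
  0  1  1  2  3  4  5  5
  1  2  2  3  4  5  6  6
  1  2  2  3  4  5  6  7
  1  2  3  4  5  6  7  8

giving w = (7, 6, 5, 4, 2, 1, 8, 3) via Δ²R.

|D(w)|=20, |Ess(w)|=6:

[(1, 6, 0), (2, 5, 0), (3, 4, 0), (4, 3, 0), (5, 1, 0), (7, 3, 2)]


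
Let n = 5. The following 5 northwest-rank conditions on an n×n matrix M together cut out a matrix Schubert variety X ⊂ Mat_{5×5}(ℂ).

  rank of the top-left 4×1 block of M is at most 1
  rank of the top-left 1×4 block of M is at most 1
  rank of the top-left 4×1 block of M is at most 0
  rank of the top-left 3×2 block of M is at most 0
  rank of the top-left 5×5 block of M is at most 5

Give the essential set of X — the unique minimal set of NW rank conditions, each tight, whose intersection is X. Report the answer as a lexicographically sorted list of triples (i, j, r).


Computing R[i][j] = min implied NW-rank bound (n=5, 5 conditions):

  i=1: 0 0 1 1 1
  i=2: 0 0 1 2 2
  i=3: 0 0 1 2 3
  i=4: 0 1 2 3 4
  i=5: 1 2 3 4 5

so w = (3, 4, 5, 2, 1).

Fulton essential set (2 of the 7 Rothe cells):

[(3, 2, 0), (4, 1, 0)]


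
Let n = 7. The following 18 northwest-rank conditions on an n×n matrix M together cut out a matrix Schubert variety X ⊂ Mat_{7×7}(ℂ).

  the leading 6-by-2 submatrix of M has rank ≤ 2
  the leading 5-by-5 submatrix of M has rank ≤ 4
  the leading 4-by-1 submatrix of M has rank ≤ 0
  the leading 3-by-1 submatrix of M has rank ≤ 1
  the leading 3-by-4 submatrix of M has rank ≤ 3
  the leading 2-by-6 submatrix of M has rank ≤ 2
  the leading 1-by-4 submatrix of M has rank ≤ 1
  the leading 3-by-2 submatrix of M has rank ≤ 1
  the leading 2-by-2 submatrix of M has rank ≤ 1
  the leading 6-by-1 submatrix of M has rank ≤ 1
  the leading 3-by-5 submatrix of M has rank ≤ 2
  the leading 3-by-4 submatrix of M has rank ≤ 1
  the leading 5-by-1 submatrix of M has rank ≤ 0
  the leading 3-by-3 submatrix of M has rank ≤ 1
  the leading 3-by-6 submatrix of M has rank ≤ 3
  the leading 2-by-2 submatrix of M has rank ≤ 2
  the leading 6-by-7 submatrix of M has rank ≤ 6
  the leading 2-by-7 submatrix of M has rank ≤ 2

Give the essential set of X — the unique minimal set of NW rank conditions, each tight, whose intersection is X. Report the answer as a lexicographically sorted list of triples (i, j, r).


Reconstructing r_w from the 18 given conditions:

  i=1: 0  1  1  1  1  1  1
  i=2: 0  1  1  1  2  2  2
  i=3: 0  1  1  1  2  3  3
  i=4: 0  1  2  2  3  4  4
  i=5: 0  1  2  3  4  5  5
  i=6: 1  2  3  4  5  6  6
  i=7: 1  2  3  4  5  6  7

so w = (2, 5, 6, 3, 4, 1, 7).

D(w) has 9 cells with 2 SE-corners; essential set:

[(3, 4, 1), (5, 1, 0)]


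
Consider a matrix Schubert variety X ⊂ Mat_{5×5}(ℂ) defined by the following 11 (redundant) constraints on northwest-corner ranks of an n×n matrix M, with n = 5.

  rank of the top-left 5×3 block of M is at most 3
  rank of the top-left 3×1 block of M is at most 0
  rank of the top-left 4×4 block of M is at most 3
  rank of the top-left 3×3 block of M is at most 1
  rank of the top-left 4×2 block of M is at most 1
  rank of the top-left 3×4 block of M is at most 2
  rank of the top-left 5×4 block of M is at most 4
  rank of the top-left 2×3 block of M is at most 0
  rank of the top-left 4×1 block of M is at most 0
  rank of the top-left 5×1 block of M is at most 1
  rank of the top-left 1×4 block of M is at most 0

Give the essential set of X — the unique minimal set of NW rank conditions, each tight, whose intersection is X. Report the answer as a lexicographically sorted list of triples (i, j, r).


Propagating the 11 rank bounds to every northwest block:

  i=1: 0 0 0 0 1
  i=2: 0 0 0 1 2
  i=3: 0 1 1 2 3
  i=4: 0 1 2 3 4
  i=5: 1 2 3 4 5

reading off 1-entries of Δ²R: w = (5, 4, 2, 3, 1).

D(w) has 9 cells with 3 SE-corners; essential set:

[(1, 4, 0), (2, 3, 0), (4, 1, 0)]


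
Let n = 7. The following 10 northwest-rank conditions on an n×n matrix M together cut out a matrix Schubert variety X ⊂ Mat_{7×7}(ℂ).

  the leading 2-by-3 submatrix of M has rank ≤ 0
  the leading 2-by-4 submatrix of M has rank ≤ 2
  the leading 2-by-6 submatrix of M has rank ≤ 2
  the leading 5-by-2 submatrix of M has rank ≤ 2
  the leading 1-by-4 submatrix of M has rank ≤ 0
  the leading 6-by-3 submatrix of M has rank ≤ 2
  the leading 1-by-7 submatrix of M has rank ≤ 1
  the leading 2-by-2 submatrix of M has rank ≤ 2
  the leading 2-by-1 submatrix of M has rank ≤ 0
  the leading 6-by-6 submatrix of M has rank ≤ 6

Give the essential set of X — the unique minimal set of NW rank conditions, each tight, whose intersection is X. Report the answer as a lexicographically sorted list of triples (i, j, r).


Reconstructing r_w from the 10 given conditions:

  0 | 0 | 0 | 0 | 1 | 1 | 1
  0 | 0 | 0 | 1 | 2 | 2 | 2
  1 | 1 | 1 | 2 | 3 | 3 | 3
  1 | 2 | 2 | 3 | 4 | 4 | 4
  1 | 2 | 2 | 3 | 4 | 5 | 5
  1 | 2 | 2 | 3 | 4 | 5 | 6
  1 | 2 | 3 | 4 | 5 | 6 | 7

reading off 1-entries of Δ²R: w = (5, 4, 1, 2, 6, 7, 3).

Fulton essential set (3 of the 9 Rothe cells):

[(1, 4, 0), (2, 3, 0), (6, 3, 2)]


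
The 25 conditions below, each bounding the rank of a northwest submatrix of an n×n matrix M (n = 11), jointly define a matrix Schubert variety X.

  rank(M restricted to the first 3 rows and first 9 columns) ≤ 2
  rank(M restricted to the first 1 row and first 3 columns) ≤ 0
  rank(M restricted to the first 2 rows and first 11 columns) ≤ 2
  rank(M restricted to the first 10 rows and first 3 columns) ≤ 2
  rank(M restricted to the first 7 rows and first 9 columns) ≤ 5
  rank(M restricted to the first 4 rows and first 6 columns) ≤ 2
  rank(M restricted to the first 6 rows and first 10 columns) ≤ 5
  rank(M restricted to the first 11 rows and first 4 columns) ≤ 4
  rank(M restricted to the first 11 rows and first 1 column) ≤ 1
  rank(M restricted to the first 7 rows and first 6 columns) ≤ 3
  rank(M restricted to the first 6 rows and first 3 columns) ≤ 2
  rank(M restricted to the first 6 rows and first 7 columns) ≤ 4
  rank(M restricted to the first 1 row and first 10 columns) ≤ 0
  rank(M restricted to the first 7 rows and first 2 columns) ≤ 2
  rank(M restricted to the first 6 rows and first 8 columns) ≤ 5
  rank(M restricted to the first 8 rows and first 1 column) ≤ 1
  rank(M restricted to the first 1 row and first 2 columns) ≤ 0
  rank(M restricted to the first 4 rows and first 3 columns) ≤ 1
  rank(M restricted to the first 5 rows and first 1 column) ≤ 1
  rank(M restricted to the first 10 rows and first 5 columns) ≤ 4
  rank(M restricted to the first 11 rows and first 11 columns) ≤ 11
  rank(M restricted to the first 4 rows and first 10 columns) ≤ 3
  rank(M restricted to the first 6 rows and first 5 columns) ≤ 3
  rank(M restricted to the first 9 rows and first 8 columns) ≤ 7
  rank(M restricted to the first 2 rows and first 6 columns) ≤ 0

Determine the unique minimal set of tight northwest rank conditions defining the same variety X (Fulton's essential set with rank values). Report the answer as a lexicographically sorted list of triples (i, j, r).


Propagating the 25 rank bounds to every northwest block:

  R[1]: 0  0  0  0  0  0  0  0  0  0  1
  R[2]: 0  0  0  0  0  0  1  1  1  1  2
  R[3]: 1  1  1  1  1  1  2  2  2  2  3
  R[4]: 1  1  1  2  2  2  3  3  3  3  4
  R[5]: 1  2  2  3  3  3  4  4  4  4  5
  R[6]: 1  2  2  3  3  3  4  5  5  5  6
  R[7]: 1  2  2  3  3  3  4  5  5  6  7
  R[8]: 1  2  2  3  4  4  5  6  6  7  8
  R[9]: 1  2  2  3  4  5  6  7  7  8  9
  R[10]: 1  2  2  3  4  5  6  7  8  9  10
  R[11]: 1  2  3  4  5  6  7  8  9  10  11

the unique w with this rank table is (11, 7, 1, 4, 2, 8, 10, 5, 6, 9, 3).

ℓ(w)=28; the 6 essential cells (i,j,r):

[(1, 10, 0), (2, 6, 0), (4, 3, 1), (7, 6, 3), (7, 9, 5), (10, 3, 2)]


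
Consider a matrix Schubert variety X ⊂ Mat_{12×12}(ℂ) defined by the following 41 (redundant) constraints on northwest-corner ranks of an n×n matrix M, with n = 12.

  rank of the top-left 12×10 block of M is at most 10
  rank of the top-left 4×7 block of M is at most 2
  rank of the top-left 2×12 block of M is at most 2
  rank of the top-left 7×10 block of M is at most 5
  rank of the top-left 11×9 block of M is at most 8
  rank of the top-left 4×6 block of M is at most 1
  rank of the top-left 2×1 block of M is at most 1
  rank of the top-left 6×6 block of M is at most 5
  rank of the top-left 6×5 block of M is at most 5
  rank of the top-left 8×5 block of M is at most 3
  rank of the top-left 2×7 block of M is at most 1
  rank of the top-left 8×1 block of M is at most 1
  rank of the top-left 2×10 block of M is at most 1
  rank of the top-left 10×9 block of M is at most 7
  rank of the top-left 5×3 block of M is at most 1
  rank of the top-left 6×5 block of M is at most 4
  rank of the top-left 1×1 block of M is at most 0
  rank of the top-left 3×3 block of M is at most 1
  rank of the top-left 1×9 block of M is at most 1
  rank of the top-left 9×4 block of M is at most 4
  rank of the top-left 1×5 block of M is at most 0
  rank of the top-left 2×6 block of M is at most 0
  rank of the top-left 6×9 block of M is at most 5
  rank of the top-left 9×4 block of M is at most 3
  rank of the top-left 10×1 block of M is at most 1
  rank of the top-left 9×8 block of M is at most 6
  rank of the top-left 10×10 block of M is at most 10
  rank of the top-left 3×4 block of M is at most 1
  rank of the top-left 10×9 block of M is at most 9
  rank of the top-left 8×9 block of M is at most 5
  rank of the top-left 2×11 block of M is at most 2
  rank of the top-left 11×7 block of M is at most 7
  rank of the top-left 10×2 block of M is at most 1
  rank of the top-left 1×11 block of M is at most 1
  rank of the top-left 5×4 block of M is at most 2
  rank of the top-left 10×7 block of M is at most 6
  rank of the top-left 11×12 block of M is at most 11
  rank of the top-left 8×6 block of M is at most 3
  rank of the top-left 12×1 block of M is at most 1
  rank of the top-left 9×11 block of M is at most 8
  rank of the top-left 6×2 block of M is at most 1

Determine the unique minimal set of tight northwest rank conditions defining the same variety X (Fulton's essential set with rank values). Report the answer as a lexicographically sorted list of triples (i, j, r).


Recovering R(i,j) via the rank-extension bound from the 41 conditions:

  0 | 0 | 0 | 0 | 0 | 0 | 1 | 1 | 1 | 1 | 1 | 1
  0 | 0 | 0 | 0 | 0 | 0 | 1 | 1 | 1 | 1 | 2 | 2
  1 | 1 | 1 | 1 | 1 | 1 | 2 | 2 | 2 | 2 | 3 | 3
  1 | 1 | 1 | 1 | 1 | 1 | 2 | 3 | 3 | 3 | 4 | 4
  1 | 1 | 1 | 2 | 2 | 2 | 3 | 4 | 4 | 4 | 5 | 5
  1 | 1 | 2 | 3 | 3 | 3 | 4 | 5 | 5 | 5 | 6 | 6
  1 | 1 | 2 | 3 | 3 | 3 | 4 | 5 | 5 | 5 | 6 | 7
  1 | 1 | 2 | 3 | 3 | 3 | 4 | 5 | 5 | 6 | 7 | 8
  1 | 1 | 2 | 3 | 4 | 4 | 5 | 6 | 6 | 7 | 8 | 9
  1 | 1 | 2 | 3 | 4 | 5 | 6 | 7 | 7 | 8 | 9 | 10
  1 | 2 | 3 | 4 | 5 | 6 | 7 | 8 | 8 | 9 | 10 | 11
  1 | 2 | 3 | 4 | 5 | 6 | 7 | 8 | 9 | 10 | 11 | 12

reading off 1-entries of Δ²R: w = (7, 11, 1, 8, 4, 3, 12, 10, 5, 6, 2, 9).

Fulton essential set (8 of the 34 Rothe cells):

[(2, 6, 0), (2, 10, 1), (4, 6, 1), (5, 3, 1), (7, 10, 5), (8, 6, 3), (8, 9, 5), (10, 2, 1)]


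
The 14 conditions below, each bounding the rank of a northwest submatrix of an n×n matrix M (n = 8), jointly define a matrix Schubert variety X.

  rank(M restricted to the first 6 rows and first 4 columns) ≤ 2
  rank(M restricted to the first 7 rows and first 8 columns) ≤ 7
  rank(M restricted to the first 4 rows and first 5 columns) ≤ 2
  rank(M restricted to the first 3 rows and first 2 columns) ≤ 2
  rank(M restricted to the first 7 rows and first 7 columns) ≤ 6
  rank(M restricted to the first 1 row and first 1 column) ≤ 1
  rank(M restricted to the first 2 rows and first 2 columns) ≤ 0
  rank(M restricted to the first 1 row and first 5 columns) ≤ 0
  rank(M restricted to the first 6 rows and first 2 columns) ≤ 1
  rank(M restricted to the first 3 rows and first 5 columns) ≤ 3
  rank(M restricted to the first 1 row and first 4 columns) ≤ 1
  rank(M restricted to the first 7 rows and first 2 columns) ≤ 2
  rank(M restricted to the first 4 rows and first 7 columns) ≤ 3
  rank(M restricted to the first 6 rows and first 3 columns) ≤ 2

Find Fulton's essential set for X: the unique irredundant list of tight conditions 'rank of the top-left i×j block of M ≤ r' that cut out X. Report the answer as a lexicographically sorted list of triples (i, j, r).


Reconstructing r_w from the 14 given conditions:

  0, 0, 0, 0, 0, 1, 1, 1
  0, 0, 1, 1, 1, 2, 2, 2
  1, 1, 2, 2, 2, 3, 3, 3
  1, 1, 2, 2, 2, 3, 3, 4
  1, 1, 2, 2, 3, 4, 4, 5
  1, 1, 2, 2, 3, 4, 5, 6
  1, 2, 3, 3, 4, 5, 6, 7
  1, 2, 3, 4, 5, 6, 7, 8

giving w = (6, 3, 1, 8, 5, 7, 2, 4) via Δ²R.

Rothe diagram D(w) (15 cells), 6 SE-corners (essential conditions):

[(1, 5, 0), (2, 2, 0), (4, 5, 2), (4, 7, 3), (6, 2, 1), (6, 4, 2)]


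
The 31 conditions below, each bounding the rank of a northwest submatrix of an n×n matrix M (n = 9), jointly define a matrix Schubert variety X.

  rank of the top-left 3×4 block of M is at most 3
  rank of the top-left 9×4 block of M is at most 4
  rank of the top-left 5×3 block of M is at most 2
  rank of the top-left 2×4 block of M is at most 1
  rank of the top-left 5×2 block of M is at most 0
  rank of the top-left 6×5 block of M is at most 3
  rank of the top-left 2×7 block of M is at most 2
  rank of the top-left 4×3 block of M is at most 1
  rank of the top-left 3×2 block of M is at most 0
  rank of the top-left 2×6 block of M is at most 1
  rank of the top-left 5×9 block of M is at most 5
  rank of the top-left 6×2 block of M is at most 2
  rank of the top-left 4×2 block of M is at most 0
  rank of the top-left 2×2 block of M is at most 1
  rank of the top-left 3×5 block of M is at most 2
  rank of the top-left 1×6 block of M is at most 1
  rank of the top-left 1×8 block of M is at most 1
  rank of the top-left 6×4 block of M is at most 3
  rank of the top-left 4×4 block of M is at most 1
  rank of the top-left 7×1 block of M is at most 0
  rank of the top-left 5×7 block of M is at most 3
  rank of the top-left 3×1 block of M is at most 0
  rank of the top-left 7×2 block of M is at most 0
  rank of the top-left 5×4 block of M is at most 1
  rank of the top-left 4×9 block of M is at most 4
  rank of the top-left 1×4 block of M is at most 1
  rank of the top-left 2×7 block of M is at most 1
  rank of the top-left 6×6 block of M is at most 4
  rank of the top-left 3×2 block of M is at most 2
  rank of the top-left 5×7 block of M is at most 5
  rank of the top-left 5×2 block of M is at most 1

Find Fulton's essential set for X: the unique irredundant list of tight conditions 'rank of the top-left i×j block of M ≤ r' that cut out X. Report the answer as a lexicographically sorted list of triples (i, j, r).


Reconstructing r_w from the 31 given conditions:

  R[1]: 0, 0, 1, 1, 1, 1, 1, 1, 1
  R[2]: 0, 0, 1, 1, 1, 1, 1, 2, 2
  R[3]: 0, 0, 1, 1, 2, 2, 2, 3, 3
  R[4]: 0, 0, 1, 1, 2, 3, 3, 4, 4
  R[5]: 0, 0, 1, 1, 2, 3, 3, 4, 5
  R[6]: 0, 0, 1, 2, 3, 4, 4, 5, 6
  R[7]: 0, 0, 1, 2, 3, 4, 5, 6, 7
  R[8]: 1, 1, 2, 3, 4, 5, 6, 7, 8
  R[9]: 1, 2, 3, 4, 5, 6, 7, 8, 9

giving w = (3, 8, 5, 6, 9, 4, 7, 1, 2) via Δ²R.

Rothe diagram D(w) (22 cells), 4 SE-corners (essential conditions):

[(2, 7, 1), (5, 4, 1), (5, 7, 3), (7, 2, 0)]


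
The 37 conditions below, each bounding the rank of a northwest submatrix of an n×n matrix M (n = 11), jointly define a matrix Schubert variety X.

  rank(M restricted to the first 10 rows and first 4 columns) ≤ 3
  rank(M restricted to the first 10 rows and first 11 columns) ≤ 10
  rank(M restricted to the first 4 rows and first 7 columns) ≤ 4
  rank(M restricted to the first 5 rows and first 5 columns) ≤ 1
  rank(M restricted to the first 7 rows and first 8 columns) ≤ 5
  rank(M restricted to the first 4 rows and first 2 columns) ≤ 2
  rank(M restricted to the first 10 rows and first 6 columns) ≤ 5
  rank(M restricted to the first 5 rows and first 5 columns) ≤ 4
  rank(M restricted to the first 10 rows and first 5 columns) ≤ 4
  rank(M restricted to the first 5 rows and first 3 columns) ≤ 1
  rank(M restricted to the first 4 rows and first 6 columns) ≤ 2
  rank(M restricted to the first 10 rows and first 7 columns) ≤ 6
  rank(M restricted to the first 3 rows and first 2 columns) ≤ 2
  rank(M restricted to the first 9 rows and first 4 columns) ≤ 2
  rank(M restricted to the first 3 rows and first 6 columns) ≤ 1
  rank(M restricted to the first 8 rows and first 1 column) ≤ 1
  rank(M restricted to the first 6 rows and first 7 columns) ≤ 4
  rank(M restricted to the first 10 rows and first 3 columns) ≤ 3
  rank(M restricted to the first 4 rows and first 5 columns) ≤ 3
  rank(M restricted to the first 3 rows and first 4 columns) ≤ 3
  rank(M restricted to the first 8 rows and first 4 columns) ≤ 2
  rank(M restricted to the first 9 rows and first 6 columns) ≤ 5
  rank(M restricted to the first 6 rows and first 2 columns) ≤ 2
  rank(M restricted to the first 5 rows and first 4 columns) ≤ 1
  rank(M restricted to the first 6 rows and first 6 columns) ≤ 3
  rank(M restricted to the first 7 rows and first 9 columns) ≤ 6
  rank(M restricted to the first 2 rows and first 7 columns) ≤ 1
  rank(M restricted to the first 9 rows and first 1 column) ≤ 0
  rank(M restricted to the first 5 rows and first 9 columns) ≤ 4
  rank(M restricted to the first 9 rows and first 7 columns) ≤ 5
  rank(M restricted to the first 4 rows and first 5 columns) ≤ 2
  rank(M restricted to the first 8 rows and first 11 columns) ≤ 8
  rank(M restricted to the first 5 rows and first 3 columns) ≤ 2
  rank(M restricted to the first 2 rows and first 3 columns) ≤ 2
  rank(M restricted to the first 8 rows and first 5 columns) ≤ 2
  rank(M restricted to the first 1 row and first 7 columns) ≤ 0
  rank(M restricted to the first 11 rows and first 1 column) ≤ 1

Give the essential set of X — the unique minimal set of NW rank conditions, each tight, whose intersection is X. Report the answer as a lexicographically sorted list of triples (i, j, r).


Propagating the 37 rank bounds to every northwest block:

  R[1]: 0 | 0 | 0 | 0 | 0 | 0 | 0 | 1 | 1 | 1 | 1
  R[2]: 0 | 1 | 1 | 1 | 1 | 1 | 1 | 2 | 2 | 2 | 2
  R[3]: 0 | 1 | 1 | 1 | 1 | 1 | 2 | 3 | 3 | 3 | 3
  R[4]: 0 | 1 | 1 | 1 | 1 | 2 | 3 | 4 | 4 | 4 | 4
  R[5]: 0 | 1 | 1 | 1 | 1 | 2 | 3 | 4 | 4 | 5 | 5
  R[6]: 0 | 1 | 2 | 2 | 2 | 3 | 4 | 5 | 5 | 6 | 6
  R[7]: 0 | 1 | 2 | 2 | 2 | 3 | 4 | 5 | 6 | 7 | 7
  R[8]: 0 | 1 | 2 | 2 | 2 | 3 | 4 | 5 | 6 | 7 | 8
  R[9]: 0 | 1 | 2 | 2 | 3 | 4 | 5 | 6 | 7 | 8 | 9
  R[10]: 1 | 2 | 3 | 3 | 4 | 5 | 6 | 7 | 8 | 9 | 10
  R[11]: 1 | 2 | 3 | 4 | 5 | 6 | 7 | 8 | 9 | 10 | 11

giving w = (8, 2, 7, 6, 10, 3, 9, 11, 5, 1, 4) via Δ²R.

ℓ(w)=31; the 7 essential cells (i,j,r):

[(1, 7, 0), (3, 6, 1), (5, 5, 1), (5, 9, 4), (8, 5, 2), (9, 1, 0), (9, 4, 2)]


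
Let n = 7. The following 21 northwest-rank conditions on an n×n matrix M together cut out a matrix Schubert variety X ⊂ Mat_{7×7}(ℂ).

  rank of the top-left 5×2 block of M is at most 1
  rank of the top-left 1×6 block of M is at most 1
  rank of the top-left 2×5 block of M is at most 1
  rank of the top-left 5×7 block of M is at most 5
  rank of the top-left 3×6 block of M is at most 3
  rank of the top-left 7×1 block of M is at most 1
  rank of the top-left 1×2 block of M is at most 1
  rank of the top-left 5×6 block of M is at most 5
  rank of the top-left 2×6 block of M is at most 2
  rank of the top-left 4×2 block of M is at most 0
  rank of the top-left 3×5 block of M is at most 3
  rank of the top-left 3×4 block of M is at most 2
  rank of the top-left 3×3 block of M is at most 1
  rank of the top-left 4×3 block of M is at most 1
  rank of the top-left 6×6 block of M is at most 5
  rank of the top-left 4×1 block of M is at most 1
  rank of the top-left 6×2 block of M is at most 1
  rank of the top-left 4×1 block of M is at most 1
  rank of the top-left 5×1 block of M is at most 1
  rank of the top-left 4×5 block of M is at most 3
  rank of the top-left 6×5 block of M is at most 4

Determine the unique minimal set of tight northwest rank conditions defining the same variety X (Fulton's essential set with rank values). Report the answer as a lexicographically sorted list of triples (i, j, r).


Recovering R(i,j) via the rank-extension bound from the 21 conditions:

  R[1]: 0 | 0 | 1 | 1 | 1 | 1 | 1
  R[2]: 0 | 0 | 1 | 1 | 1 | 2 | 2
  R[3]: 0 | 0 | 1 | 2 | 2 | 3 | 3
  R[4]: 0 | 0 | 1 | 2 | 3 | 4 | 4
  R[5]: 1 | 1 | 2 | 3 | 4 | 5 | 5
  R[6]: 1 | 1 | 2 | 3 | 4 | 5 | 6
  R[7]: 1 | 2 | 3 | 4 | 5 | 6 | 7

the unique w with this rank table is (3, 6, 4, 5, 1, 7, 2).

Rothe diagram D(w) (11 cells), 3 SE-corners (essential conditions):

[(2, 5, 1), (4, 2, 0), (6, 2, 1)]


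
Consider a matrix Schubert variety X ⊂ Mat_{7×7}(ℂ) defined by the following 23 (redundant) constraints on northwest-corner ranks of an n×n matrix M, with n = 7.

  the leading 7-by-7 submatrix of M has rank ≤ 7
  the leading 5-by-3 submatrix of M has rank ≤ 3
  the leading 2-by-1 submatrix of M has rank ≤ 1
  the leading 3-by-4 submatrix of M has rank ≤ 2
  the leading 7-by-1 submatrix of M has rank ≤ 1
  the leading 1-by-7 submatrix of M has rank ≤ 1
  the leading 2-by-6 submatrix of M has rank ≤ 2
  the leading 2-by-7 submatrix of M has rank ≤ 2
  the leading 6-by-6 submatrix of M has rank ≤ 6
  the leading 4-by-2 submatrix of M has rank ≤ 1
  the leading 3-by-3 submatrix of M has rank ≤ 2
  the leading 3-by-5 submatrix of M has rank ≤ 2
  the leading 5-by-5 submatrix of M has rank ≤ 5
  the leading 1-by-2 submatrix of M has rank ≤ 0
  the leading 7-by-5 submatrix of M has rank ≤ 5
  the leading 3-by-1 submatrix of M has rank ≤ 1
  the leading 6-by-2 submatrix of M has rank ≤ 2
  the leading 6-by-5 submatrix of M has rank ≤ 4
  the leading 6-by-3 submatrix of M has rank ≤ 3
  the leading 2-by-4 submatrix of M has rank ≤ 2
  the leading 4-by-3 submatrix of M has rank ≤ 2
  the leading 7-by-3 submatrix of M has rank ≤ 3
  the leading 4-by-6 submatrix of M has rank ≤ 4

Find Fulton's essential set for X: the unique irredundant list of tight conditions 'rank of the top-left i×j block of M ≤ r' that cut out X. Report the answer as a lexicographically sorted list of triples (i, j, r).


Reconstructing r_w from the 23 given conditions:

  i=1: 0 0 1 1 1 1 1
  i=2: 1 1 2 2 2 2 2
  i=3: 1 1 2 2 2 3 3
  i=4: 1 1 2 3 3 4 4
  i=5: 1 2 3 4 4 5 5
  i=6: 1 2 3 4 4 5 6
  i=7: 1 2 3 4 5 6 7

the unique w with this rank table is (3, 1, 6, 4, 2, 7, 5).

Fulton essential set (4 of the 7 Rothe cells):

[(1, 2, 0), (3, 5, 2), (4, 2, 1), (6, 5, 4)]


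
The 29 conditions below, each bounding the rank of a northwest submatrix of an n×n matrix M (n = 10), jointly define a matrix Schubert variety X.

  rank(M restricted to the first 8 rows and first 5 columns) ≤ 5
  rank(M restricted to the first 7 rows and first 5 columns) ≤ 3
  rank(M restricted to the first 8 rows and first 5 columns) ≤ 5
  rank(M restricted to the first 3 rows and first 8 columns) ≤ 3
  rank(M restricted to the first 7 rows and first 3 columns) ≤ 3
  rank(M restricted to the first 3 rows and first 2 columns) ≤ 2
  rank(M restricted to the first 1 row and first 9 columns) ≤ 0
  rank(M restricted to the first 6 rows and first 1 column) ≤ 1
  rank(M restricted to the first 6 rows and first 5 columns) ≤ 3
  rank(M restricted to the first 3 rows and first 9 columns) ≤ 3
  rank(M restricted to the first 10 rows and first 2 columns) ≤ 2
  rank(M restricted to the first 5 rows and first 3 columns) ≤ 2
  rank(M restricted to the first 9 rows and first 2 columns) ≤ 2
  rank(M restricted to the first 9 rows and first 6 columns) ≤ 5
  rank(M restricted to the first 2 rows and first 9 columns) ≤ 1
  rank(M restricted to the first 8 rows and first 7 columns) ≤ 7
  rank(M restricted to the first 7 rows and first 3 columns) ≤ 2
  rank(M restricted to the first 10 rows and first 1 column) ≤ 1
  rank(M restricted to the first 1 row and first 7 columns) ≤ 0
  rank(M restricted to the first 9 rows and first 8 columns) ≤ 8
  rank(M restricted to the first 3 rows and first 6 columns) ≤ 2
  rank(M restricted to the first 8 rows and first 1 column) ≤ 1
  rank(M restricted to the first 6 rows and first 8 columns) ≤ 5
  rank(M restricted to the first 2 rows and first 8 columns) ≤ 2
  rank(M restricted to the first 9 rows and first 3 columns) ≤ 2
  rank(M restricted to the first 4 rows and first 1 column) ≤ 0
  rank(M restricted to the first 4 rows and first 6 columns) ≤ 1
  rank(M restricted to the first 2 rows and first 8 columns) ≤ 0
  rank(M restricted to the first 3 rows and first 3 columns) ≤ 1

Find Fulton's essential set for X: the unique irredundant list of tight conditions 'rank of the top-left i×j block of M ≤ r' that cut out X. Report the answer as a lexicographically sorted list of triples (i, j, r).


Recovering R(i,j) via the rank-extension bound from the 29 conditions:

  R[1]: 0, 0, 0, 0, 0, 0, 0, 0, 0, 1
  R[2]: 0, 0, 0, 0, 0, 0, 0, 0, 1, 2
  R[3]: 0, 1, 1, 1, 1, 1, 1, 1, 2, 3
  R[4]: 0, 1, 1, 1, 1, 1, 2, 2, 3, 4
  R[5]: 1, 2, 2, 2, 2, 2, 3, 3, 4, 5
  R[6]: 1, 2, 2, 3, 3, 3, 4, 4, 5, 6
  R[7]: 1, 2, 2, 3, 3, 4, 5, 5, 6, 7
  R[8]: 1, 2, 2, 3, 4, 5, 6, 6, 7, 8
  R[9]: 1, 2, 2, 3, 4, 5, 6, 7, 8, 9
  R[10]: 1, 2, 3, 4, 5, 6, 7, 8, 9, 10

giving w = (10, 9, 2, 7, 1, 4, 6, 5, 8, 3) via Δ²R.

ℓ(w)=28; the 6 essential cells (i,j,r):

[(1, 9, 0), (2, 8, 0), (4, 1, 0), (4, 6, 1), (7, 5, 3), (9, 3, 2)]


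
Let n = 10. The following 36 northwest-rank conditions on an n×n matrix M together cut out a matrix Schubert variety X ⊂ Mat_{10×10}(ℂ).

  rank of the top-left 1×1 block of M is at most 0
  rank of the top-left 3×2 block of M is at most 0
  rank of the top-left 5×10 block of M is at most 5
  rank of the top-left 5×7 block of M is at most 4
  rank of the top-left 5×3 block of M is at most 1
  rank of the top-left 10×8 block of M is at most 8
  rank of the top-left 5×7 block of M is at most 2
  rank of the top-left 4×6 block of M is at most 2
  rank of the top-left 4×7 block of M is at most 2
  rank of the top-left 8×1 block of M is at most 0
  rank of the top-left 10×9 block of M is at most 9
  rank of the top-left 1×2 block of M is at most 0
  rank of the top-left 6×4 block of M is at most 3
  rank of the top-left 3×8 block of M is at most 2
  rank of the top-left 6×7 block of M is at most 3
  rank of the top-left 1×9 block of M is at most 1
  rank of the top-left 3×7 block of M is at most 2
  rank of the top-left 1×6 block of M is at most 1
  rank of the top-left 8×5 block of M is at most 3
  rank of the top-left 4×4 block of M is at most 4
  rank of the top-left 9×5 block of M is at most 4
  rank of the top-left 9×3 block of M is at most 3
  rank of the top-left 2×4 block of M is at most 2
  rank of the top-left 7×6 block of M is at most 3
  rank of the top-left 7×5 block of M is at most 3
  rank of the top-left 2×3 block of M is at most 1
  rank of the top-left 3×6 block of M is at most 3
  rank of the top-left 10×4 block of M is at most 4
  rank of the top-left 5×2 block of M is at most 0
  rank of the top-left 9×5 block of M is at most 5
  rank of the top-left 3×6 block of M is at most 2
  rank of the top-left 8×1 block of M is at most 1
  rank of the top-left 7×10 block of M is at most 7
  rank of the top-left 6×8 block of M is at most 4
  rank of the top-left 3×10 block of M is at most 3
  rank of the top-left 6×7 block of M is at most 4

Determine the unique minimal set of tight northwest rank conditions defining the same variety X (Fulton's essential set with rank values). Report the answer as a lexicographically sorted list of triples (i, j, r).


The tightest implied rank at each (i,j), from the 36 conditions:

  R[1]: 0, 0, 1, 1, 1, 1, 1, 1, 1, 1
  R[2]: 0, 0, 1, 2, 2, 2, 2, 2, 2, 2
  R[3]: 0, 0, 1, 2, 2, 2, 2, 2, 3, 3
  R[4]: 0, 0, 1, 2, 2, 2, 2, 3, 4, 4
  R[5]: 0, 0, 1, 2, 2, 2, 2, 3, 4, 5
  R[6]: 0, 1, 2, 3, 3, 3, 3, 4, 5, 6
  R[7]: 0, 1, 2, 3, 3, 3, 4, 5, 6, 7
  R[8]: 0, 1, 2, 3, 3, 4, 5, 6, 7, 8
  R[9]: 1, 2, 3, 4, 4, 5, 6, 7, 8, 9
  R[10]: 1, 2, 3, 4, 5, 6, 7, 8, 9, 10

hence w(1..10) = (3, 4, 9, 8, 10, 2, 7, 6, 1, 5).

6 SE-corners of the 26-cell Rothe diagram give Ess(w):

[(3, 8, 2), (5, 2, 0), (5, 7, 2), (7, 6, 3), (8, 1, 0), (8, 5, 3)]
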